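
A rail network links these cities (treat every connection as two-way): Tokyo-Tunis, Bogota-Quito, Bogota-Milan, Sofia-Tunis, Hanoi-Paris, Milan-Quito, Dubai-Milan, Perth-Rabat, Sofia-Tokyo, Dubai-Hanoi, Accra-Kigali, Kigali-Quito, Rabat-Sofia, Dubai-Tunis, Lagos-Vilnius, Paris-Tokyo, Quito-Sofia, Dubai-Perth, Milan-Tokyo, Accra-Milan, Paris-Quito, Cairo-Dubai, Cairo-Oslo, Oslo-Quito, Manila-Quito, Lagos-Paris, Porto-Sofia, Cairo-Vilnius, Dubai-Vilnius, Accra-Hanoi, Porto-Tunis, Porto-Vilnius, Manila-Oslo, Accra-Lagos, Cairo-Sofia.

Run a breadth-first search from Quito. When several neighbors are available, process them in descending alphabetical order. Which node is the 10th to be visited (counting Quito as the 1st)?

Visit Quito; enqueue Sofia, Paris, Oslo, Milan, Manila, Kigali, Bogota → queue [Sofia, Paris, Oslo, Milan, Manila, Kigali, Bogota]
Visit Sofia; enqueue Tunis, Tokyo, Rabat, Porto, Cairo → queue [Paris, Oslo, Milan, Manila, Kigali, Bogota, Tunis, Tokyo, Rabat, Porto, Cairo]
Visit Paris; enqueue Lagos, Hanoi → queue [Oslo, Milan, Manila, Kigali, Bogota, Tunis, Tokyo, Rabat, Porto, Cairo, Lagos, Hanoi]
Visit Oslo → queue [Milan, Manila, Kigali, Bogota, Tunis, Tokyo, Rabat, Porto, Cairo, Lagos, Hanoi]
Visit Milan; enqueue Dubai, Accra → queue [Manila, Kigali, Bogota, Tunis, Tokyo, Rabat, Porto, Cairo, Lagos, Hanoi, Dubai, Accra]
Visit Manila → queue [Kigali, Bogota, Tunis, Tokyo, Rabat, Porto, Cairo, Lagos, Hanoi, Dubai, Accra]
Visit Kigali → queue [Bogota, Tunis, Tokyo, Rabat, Porto, Cairo, Lagos, Hanoi, Dubai, Accra]
Visit Bogota → queue [Tunis, Tokyo, Rabat, Porto, Cairo, Lagos, Hanoi, Dubai, Accra]
Visit Tunis → queue [Tokyo, Rabat, Porto, Cairo, Lagos, Hanoi, Dubai, Accra]
Visit Tokyo → queue [Rabat, Porto, Cairo, Lagos, Hanoi, Dubai, Accra]
Visit Rabat; enqueue Perth → queue [Porto, Cairo, Lagos, Hanoi, Dubai, Accra, Perth]
Visit Porto; enqueue Vilnius → queue [Cairo, Lagos, Hanoi, Dubai, Accra, Perth, Vilnius]
Visit Cairo → queue [Lagos, Hanoi, Dubai, Accra, Perth, Vilnius]
Visit Lagos → queue [Hanoi, Dubai, Accra, Perth, Vilnius]
Visit Hanoi → queue [Dubai, Accra, Perth, Vilnius]
Visit Dubai → queue [Accra, Perth, Vilnius]
Visit Accra → queue [Perth, Vilnius]
Visit Perth → queue [Vilnius]
Visit Vilnius → queue []

Visit order: Quito, Sofia, Paris, Oslo, Milan, Manila, Kigali, Bogota, Tunis, Tokyo, Rabat, Porto, Cairo, Lagos, Hanoi, Dubai, Accra, Perth, Vilnius

Tokyo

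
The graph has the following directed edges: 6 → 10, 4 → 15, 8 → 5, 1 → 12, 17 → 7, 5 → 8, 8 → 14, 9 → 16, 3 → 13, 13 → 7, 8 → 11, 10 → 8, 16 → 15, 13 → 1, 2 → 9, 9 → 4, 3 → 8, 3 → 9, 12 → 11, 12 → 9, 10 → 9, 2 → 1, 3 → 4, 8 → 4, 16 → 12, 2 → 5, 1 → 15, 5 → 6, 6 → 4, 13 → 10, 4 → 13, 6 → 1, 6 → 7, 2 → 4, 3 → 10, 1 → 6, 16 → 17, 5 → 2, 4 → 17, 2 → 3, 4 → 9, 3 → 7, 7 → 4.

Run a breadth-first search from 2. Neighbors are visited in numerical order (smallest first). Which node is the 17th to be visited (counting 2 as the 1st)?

Visit 2; enqueue 1, 3, 4, 5, 9 → queue [1, 3, 4, 5, 9]
Visit 1; enqueue 6, 12, 15 → queue [3, 4, 5, 9, 6, 12, 15]
Visit 3; enqueue 7, 8, 10, 13 → queue [4, 5, 9, 6, 12, 15, 7, 8, 10, 13]
Visit 4; enqueue 17 → queue [5, 9, 6, 12, 15, 7, 8, 10, 13, 17]
Visit 5 → queue [9, 6, 12, 15, 7, 8, 10, 13, 17]
Visit 9; enqueue 16 → queue [6, 12, 15, 7, 8, 10, 13, 17, 16]
Visit 6 → queue [12, 15, 7, 8, 10, 13, 17, 16]
Visit 12; enqueue 11 → queue [15, 7, 8, 10, 13, 17, 16, 11]
Visit 15 → queue [7, 8, 10, 13, 17, 16, 11]
Visit 7 → queue [8, 10, 13, 17, 16, 11]
Visit 8; enqueue 14 → queue [10, 13, 17, 16, 11, 14]
Visit 10 → queue [13, 17, 16, 11, 14]
Visit 13 → queue [17, 16, 11, 14]
Visit 17 → queue [16, 11, 14]
Visit 16 → queue [11, 14]
Visit 11 → queue [14]
Visit 14 → queue []

Visit order: 2, 1, 3, 4, 5, 9, 6, 12, 15, 7, 8, 10, 13, 17, 16, 11, 14

14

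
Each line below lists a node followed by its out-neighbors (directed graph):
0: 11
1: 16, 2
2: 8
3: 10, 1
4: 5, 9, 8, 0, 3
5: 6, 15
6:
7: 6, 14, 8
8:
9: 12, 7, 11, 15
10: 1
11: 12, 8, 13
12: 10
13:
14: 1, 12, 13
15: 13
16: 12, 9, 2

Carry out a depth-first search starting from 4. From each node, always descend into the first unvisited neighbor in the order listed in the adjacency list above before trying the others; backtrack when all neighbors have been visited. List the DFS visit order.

4, 5, 6, 15, 13, 9, 12, 10, 1, 16, 2, 8, 7, 14, 11, 0, 3

Visit 4
4 → 5
5 → 6
5 → 15
15 → 13
4 → 9
9 → 12
12 → 10
10 → 1
1 → 16
16 → 2
2 → 8
9 → 7
7 → 14
9 → 11
4 → 0
4 → 3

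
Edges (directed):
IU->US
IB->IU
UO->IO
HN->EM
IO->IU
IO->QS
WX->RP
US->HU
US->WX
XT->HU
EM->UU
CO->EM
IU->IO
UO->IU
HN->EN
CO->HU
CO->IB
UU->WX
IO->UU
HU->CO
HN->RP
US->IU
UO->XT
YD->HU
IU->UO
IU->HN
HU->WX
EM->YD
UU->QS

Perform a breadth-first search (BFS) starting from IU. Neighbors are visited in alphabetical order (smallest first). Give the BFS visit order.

Visit IU; enqueue HN, IO, UO, US → queue [HN, IO, UO, US]
Visit HN; enqueue EM, EN, RP → queue [IO, UO, US, EM, EN, RP]
Visit IO; enqueue QS, UU → queue [UO, US, EM, EN, RP, QS, UU]
Visit UO; enqueue XT → queue [US, EM, EN, RP, QS, UU, XT]
Visit US; enqueue HU, WX → queue [EM, EN, RP, QS, UU, XT, HU, WX]
Visit EM; enqueue YD → queue [EN, RP, QS, UU, XT, HU, WX, YD]
Visit EN → queue [RP, QS, UU, XT, HU, WX, YD]
Visit RP → queue [QS, UU, XT, HU, WX, YD]
Visit QS → queue [UU, XT, HU, WX, YD]
Visit UU → queue [XT, HU, WX, YD]
Visit XT → queue [HU, WX, YD]
Visit HU; enqueue CO → queue [WX, YD, CO]
Visit WX → queue [YD, CO]
Visit YD → queue [CO]
Visit CO; enqueue IB → queue [IB]
Visit IB → queue []

IU HN IO UO US EM EN RP QS UU XT HU WX YD CO IB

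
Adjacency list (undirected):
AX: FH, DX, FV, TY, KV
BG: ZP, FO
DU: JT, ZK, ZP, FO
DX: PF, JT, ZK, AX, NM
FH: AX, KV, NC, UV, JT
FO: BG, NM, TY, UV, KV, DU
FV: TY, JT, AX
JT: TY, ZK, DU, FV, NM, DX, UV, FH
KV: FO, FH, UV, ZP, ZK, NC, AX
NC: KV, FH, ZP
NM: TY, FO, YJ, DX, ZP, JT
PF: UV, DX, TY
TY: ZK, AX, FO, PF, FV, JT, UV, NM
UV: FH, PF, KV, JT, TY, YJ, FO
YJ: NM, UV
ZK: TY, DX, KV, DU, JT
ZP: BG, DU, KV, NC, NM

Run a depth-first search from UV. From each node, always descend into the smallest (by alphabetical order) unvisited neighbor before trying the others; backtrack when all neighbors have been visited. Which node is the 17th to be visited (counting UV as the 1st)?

PF

Visit UV
UV → FH
FH → AX
AX → DX
DX → JT
JT → DU
DU → FO
FO → BG
BG → ZP
ZP → KV
KV → NC
KV → ZK
ZK → TY
TY → FV
TY → NM
NM → YJ
TY → PF

Visit order: UV, FH, AX, DX, JT, DU, FO, BG, ZP, KV, NC, ZK, TY, FV, NM, YJ, PF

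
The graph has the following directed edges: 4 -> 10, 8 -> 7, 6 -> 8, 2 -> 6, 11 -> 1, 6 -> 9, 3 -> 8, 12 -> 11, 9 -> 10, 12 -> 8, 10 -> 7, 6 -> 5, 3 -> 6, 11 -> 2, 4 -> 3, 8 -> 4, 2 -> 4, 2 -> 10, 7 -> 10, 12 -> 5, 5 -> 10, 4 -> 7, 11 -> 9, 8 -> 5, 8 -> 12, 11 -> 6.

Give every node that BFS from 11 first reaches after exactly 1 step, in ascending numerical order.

1, 2, 6, 9

Level 0: 11
Level 1: 1, 2, 6, 9
Level 2: 4, 5, 8, 10
Level 3: 3, 7, 12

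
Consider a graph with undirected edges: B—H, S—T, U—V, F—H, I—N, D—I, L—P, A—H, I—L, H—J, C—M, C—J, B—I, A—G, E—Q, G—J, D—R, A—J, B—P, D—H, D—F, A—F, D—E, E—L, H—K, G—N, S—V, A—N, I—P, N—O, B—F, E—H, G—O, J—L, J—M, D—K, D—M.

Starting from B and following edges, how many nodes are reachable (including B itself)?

18

BFS from B visits: B, P, I, H, F, L, N, D, K, J, E, A, O, G, R, M, C, Q
Reachable nodes: 18 of 22 total.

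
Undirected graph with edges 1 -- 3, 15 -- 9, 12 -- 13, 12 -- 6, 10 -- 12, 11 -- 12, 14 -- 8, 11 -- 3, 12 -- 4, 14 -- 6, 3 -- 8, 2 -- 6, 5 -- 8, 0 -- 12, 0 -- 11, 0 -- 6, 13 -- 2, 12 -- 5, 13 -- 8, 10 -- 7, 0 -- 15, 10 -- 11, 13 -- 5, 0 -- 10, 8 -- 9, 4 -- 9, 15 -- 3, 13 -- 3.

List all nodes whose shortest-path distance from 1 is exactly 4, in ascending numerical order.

4, 6, 7

Level 0: 1
Level 1: 3
Level 2: 8, 11, 13, 15
Level 3: 0, 2, 5, 9, 10, 12, 14
Level 4: 4, 6, 7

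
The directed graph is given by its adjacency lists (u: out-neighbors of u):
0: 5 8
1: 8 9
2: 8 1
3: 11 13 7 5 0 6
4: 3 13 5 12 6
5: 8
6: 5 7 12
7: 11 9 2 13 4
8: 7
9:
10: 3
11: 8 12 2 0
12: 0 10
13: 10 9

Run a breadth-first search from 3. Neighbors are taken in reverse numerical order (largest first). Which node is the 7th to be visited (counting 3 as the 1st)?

0

Visit 3; enqueue 13, 11, 7, 6, 5, 0 → queue [13, 11, 7, 6, 5, 0]
Visit 13; enqueue 10, 9 → queue [11, 7, 6, 5, 0, 10, 9]
Visit 11; enqueue 12, 8, 2 → queue [7, 6, 5, 0, 10, 9, 12, 8, 2]
Visit 7; enqueue 4 → queue [6, 5, 0, 10, 9, 12, 8, 2, 4]
Visit 6 → queue [5, 0, 10, 9, 12, 8, 2, 4]
Visit 5 → queue [0, 10, 9, 12, 8, 2, 4]
Visit 0 → queue [10, 9, 12, 8, 2, 4]
Visit 10 → queue [9, 12, 8, 2, 4]
Visit 9 → queue [12, 8, 2, 4]
Visit 12 → queue [8, 2, 4]
Visit 8 → queue [2, 4]
Visit 2; enqueue 1 → queue [4, 1]
Visit 4 → queue [1]
Visit 1 → queue []

Visit order: 3, 13, 11, 7, 6, 5, 0, 10, 9, 12, 8, 2, 4, 1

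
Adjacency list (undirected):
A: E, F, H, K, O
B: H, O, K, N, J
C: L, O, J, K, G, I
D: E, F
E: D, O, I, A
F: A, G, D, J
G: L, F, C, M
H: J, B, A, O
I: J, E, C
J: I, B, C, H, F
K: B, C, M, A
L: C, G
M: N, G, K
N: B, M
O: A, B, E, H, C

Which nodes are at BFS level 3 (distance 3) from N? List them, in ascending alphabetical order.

A, C, E, F, I, L

Level 0: N
Level 1: B, M
Level 2: G, H, J, K, O
Level 3: A, C, E, F, I, L
Level 4: D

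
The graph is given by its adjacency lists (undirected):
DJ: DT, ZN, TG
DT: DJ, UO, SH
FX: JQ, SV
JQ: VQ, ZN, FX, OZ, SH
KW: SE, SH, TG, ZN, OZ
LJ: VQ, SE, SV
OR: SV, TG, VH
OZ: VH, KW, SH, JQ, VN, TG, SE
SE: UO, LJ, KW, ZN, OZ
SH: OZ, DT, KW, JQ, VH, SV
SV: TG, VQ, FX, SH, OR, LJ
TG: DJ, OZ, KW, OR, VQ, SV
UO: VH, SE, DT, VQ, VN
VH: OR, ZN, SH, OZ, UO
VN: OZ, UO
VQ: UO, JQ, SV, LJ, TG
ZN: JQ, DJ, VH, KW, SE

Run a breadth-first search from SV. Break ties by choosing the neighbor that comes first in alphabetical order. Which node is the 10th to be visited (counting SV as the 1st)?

Visit SV; enqueue FX, LJ, OR, SH, TG, VQ → queue [FX, LJ, OR, SH, TG, VQ]
Visit FX; enqueue JQ → queue [LJ, OR, SH, TG, VQ, JQ]
Visit LJ; enqueue SE → queue [OR, SH, TG, VQ, JQ, SE]
Visit OR; enqueue VH → queue [SH, TG, VQ, JQ, SE, VH]
Visit SH; enqueue DT, KW, OZ → queue [TG, VQ, JQ, SE, VH, DT, KW, OZ]
Visit TG; enqueue DJ → queue [VQ, JQ, SE, VH, DT, KW, OZ, DJ]
Visit VQ; enqueue UO → queue [JQ, SE, VH, DT, KW, OZ, DJ, UO]
Visit JQ; enqueue ZN → queue [SE, VH, DT, KW, OZ, DJ, UO, ZN]
Visit SE → queue [VH, DT, KW, OZ, DJ, UO, ZN]
Visit VH → queue [DT, KW, OZ, DJ, UO, ZN]
Visit DT → queue [KW, OZ, DJ, UO, ZN]
Visit KW → queue [OZ, DJ, UO, ZN]
Visit OZ; enqueue VN → queue [DJ, UO, ZN, VN]
Visit DJ → queue [UO, ZN, VN]
Visit UO → queue [ZN, VN]
Visit ZN → queue [VN]
Visit VN → queue []

Visit order: SV, FX, LJ, OR, SH, TG, VQ, JQ, SE, VH, DT, KW, OZ, DJ, UO, ZN, VN

VH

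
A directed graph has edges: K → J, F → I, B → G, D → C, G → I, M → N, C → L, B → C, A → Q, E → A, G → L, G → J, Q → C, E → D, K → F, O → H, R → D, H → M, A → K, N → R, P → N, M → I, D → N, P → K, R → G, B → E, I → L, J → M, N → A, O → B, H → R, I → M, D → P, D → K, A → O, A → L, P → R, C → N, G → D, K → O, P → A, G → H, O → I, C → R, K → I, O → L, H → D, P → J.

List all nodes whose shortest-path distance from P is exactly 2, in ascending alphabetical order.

D, F, G, I, L, M, O, Q

Level 0: P
Level 1: A, J, K, N, R
Level 2: D, F, G, I, L, M, O, Q
Level 3: B, C, H
Level 4: E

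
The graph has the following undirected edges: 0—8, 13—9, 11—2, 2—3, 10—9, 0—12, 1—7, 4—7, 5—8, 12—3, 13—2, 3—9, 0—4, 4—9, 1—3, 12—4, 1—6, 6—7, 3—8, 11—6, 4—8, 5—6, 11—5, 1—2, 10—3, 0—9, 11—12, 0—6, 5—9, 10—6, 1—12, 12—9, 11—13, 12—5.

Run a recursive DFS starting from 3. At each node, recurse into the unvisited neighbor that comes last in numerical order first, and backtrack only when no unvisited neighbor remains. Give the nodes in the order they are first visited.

Visit 3
3 → 12
12 → 11
11 → 13
13 → 9
9 → 10
10 → 6
6 → 7
7 → 4
4 → 8
8 → 5
8 → 0
7 → 1
1 → 2

3 -> 12 -> 11 -> 13 -> 9 -> 10 -> 6 -> 7 -> 4 -> 8 -> 5 -> 0 -> 1 -> 2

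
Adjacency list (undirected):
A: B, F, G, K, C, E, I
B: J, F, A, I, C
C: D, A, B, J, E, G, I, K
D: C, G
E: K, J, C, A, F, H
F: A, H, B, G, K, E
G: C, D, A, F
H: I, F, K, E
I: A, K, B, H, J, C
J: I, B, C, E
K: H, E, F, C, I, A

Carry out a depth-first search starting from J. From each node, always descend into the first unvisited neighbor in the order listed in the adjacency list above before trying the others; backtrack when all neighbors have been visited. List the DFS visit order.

Visit J
J → I
I → A
A → B
B → F
F → H
H → K
K → E
E → C
C → D
D → G

J -> I -> A -> B -> F -> H -> K -> E -> C -> D -> G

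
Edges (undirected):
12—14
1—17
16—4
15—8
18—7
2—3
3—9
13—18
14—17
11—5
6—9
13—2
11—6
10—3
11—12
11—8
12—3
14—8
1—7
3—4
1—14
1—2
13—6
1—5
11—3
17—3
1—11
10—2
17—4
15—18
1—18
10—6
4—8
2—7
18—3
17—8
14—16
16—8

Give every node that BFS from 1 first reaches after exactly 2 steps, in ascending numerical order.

Level 0: 1
Level 1: 2, 5, 7, 11, 14, 17, 18
Level 2: 3, 4, 6, 8, 10, 12, 13, 15, 16
Level 3: 9

3, 4, 6, 8, 10, 12, 13, 15, 16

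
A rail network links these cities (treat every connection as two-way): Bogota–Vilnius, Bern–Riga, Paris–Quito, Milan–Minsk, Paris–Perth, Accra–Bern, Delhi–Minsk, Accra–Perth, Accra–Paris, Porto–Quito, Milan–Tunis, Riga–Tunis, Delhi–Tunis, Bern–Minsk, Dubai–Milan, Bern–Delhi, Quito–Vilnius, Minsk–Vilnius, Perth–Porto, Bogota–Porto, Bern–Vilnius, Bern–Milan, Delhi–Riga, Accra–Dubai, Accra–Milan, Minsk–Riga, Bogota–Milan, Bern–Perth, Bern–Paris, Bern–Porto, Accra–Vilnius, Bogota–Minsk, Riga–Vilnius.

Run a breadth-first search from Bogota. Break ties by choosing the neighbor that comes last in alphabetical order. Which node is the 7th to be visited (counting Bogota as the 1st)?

Visit Bogota; enqueue Vilnius, Porto, Minsk, Milan → queue [Vilnius, Porto, Minsk, Milan]
Visit Vilnius; enqueue Riga, Quito, Bern, Accra → queue [Porto, Minsk, Milan, Riga, Quito, Bern, Accra]
Visit Porto; enqueue Perth → queue [Minsk, Milan, Riga, Quito, Bern, Accra, Perth]
Visit Minsk; enqueue Delhi → queue [Milan, Riga, Quito, Bern, Accra, Perth, Delhi]
Visit Milan; enqueue Tunis, Dubai → queue [Riga, Quito, Bern, Accra, Perth, Delhi, Tunis, Dubai]
Visit Riga → queue [Quito, Bern, Accra, Perth, Delhi, Tunis, Dubai]
Visit Quito; enqueue Paris → queue [Bern, Accra, Perth, Delhi, Tunis, Dubai, Paris]
Visit Bern → queue [Accra, Perth, Delhi, Tunis, Dubai, Paris]
Visit Accra → queue [Perth, Delhi, Tunis, Dubai, Paris]
Visit Perth → queue [Delhi, Tunis, Dubai, Paris]
Visit Delhi → queue [Tunis, Dubai, Paris]
Visit Tunis → queue [Dubai, Paris]
Visit Dubai → queue [Paris]
Visit Paris → queue []

Visit order: Bogota, Vilnius, Porto, Minsk, Milan, Riga, Quito, Bern, Accra, Perth, Delhi, Tunis, Dubai, Paris

Quito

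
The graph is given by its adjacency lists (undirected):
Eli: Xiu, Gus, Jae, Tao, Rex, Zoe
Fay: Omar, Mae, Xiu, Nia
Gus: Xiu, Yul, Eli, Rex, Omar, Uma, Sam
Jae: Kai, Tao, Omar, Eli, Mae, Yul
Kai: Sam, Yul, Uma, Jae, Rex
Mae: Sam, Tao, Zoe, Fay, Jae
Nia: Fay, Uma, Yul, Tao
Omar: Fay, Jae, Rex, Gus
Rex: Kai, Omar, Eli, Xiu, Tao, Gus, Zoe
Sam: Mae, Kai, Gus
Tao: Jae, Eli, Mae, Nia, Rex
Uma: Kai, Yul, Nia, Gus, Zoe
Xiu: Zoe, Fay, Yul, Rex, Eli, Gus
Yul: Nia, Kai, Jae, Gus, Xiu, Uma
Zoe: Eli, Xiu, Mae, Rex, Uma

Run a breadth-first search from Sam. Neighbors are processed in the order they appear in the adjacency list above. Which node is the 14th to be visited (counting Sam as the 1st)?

Omar

Visit Sam; enqueue Mae, Kai, Gus → queue [Mae, Kai, Gus]
Visit Mae; enqueue Tao, Zoe, Fay, Jae → queue [Kai, Gus, Tao, Zoe, Fay, Jae]
Visit Kai; enqueue Yul, Uma, Rex → queue [Gus, Tao, Zoe, Fay, Jae, Yul, Uma, Rex]
Visit Gus; enqueue Xiu, Eli, Omar → queue [Tao, Zoe, Fay, Jae, Yul, Uma, Rex, Xiu, Eli, Omar]
Visit Tao; enqueue Nia → queue [Zoe, Fay, Jae, Yul, Uma, Rex, Xiu, Eli, Omar, Nia]
Visit Zoe → queue [Fay, Jae, Yul, Uma, Rex, Xiu, Eli, Omar, Nia]
Visit Fay → queue [Jae, Yul, Uma, Rex, Xiu, Eli, Omar, Nia]
Visit Jae → queue [Yul, Uma, Rex, Xiu, Eli, Omar, Nia]
Visit Yul → queue [Uma, Rex, Xiu, Eli, Omar, Nia]
Visit Uma → queue [Rex, Xiu, Eli, Omar, Nia]
Visit Rex → queue [Xiu, Eli, Omar, Nia]
Visit Xiu → queue [Eli, Omar, Nia]
Visit Eli → queue [Omar, Nia]
Visit Omar → queue [Nia]
Visit Nia → queue []

Visit order: Sam, Mae, Kai, Gus, Tao, Zoe, Fay, Jae, Yul, Uma, Rex, Xiu, Eli, Omar, Nia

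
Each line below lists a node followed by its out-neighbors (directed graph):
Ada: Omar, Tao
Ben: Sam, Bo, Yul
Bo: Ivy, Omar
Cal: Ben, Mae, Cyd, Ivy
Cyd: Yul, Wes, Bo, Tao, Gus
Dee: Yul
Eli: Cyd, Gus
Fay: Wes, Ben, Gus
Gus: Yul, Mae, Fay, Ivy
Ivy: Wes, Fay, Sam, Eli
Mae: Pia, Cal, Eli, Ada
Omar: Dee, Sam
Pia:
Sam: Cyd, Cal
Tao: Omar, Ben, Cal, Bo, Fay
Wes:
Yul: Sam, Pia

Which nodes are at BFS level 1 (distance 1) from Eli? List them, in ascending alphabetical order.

Cyd, Gus

Level 0: Eli
Level 1: Cyd, Gus
Level 2: Bo, Fay, Ivy, Mae, Tao, Wes, Yul
Level 3: Ada, Ben, Cal, Omar, Pia, Sam
Level 4: Dee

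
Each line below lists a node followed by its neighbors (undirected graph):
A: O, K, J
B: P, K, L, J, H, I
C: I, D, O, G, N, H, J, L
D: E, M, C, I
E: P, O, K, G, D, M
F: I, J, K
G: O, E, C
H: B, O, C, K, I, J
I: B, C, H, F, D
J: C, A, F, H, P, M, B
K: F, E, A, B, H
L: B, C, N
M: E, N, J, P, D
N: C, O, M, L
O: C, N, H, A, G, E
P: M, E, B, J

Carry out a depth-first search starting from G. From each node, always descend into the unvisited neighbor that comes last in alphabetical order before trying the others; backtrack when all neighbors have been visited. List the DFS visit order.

G → O → N → M → P → J → H → K → F → I → D → E → C → L → B → A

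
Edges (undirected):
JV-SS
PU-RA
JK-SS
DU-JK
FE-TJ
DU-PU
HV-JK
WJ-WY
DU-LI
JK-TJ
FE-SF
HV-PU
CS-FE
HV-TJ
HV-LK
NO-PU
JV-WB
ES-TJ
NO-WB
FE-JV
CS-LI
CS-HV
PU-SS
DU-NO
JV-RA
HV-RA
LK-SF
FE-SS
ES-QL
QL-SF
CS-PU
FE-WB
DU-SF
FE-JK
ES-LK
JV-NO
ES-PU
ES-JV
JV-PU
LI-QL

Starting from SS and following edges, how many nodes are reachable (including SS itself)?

BFS from SS visits: SS, FE, JK, JV, PU, CS, SF, TJ, WB, DU, HV, ES, NO, RA, LI, LK, QL
Reachable nodes: 17 of 19 total.

17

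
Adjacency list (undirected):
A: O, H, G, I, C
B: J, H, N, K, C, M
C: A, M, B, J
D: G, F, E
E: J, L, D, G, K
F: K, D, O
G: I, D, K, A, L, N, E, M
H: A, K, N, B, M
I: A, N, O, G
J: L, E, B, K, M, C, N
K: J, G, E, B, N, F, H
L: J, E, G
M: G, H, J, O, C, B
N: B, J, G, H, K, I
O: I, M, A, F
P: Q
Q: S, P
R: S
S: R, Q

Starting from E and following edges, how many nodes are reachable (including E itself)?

BFS from E visits: E, J, L, D, G, K, B, M, C, N, F, I, A, H, O
Reachable nodes: 15 of 19 total.

15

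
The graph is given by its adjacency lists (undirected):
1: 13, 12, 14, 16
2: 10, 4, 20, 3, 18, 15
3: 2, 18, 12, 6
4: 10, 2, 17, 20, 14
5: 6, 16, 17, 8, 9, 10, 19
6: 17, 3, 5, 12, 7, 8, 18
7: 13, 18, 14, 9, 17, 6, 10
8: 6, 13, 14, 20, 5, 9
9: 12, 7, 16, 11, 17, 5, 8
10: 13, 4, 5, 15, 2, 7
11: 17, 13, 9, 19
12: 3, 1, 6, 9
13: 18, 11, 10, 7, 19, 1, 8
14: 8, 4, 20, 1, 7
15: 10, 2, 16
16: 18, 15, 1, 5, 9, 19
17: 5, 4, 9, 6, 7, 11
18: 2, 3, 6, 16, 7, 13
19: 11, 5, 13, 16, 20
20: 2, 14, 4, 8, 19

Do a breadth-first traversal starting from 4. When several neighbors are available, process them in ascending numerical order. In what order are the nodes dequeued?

Visit 4; enqueue 2, 10, 14, 17, 20 → queue [2, 10, 14, 17, 20]
Visit 2; enqueue 3, 15, 18 → queue [10, 14, 17, 20, 3, 15, 18]
Visit 10; enqueue 5, 7, 13 → queue [14, 17, 20, 3, 15, 18, 5, 7, 13]
Visit 14; enqueue 1, 8 → queue [17, 20, 3, 15, 18, 5, 7, 13, 1, 8]
Visit 17; enqueue 6, 9, 11 → queue [20, 3, 15, 18, 5, 7, 13, 1, 8, 6, 9, 11]
Visit 20; enqueue 19 → queue [3, 15, 18, 5, 7, 13, 1, 8, 6, 9, 11, 19]
Visit 3; enqueue 12 → queue [15, 18, 5, 7, 13, 1, 8, 6, 9, 11, 19, 12]
Visit 15; enqueue 16 → queue [18, 5, 7, 13, 1, 8, 6, 9, 11, 19, 12, 16]
Visit 18 → queue [5, 7, 13, 1, 8, 6, 9, 11, 19, 12, 16]
Visit 5 → queue [7, 13, 1, 8, 6, 9, 11, 19, 12, 16]
Visit 7 → queue [13, 1, 8, 6, 9, 11, 19, 12, 16]
Visit 13 → queue [1, 8, 6, 9, 11, 19, 12, 16]
Visit 1 → queue [8, 6, 9, 11, 19, 12, 16]
Visit 8 → queue [6, 9, 11, 19, 12, 16]
Visit 6 → queue [9, 11, 19, 12, 16]
Visit 9 → queue [11, 19, 12, 16]
Visit 11 → queue [19, 12, 16]
Visit 19 → queue [12, 16]
Visit 12 → queue [16]
Visit 16 → queue []

4 → 2 → 10 → 14 → 17 → 20 → 3 → 15 → 18 → 5 → 7 → 13 → 1 → 8 → 6 → 9 → 11 → 19 → 12 → 16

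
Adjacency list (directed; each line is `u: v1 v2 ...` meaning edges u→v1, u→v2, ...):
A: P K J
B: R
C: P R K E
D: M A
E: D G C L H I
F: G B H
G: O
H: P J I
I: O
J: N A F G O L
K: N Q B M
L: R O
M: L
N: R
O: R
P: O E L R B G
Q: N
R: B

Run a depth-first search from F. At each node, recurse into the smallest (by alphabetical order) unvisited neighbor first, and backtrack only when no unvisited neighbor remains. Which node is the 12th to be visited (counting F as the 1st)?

Visit F
F → B
B → R
F → G
G → O
F → H
H → I
H → J
J → A
A → K
K → M
M → L
K → N
K → Q
A → P
P → E
E → C
E → D

Visit order: F, B, R, G, O, H, I, J, A, K, M, L, N, Q, P, E, C, D

L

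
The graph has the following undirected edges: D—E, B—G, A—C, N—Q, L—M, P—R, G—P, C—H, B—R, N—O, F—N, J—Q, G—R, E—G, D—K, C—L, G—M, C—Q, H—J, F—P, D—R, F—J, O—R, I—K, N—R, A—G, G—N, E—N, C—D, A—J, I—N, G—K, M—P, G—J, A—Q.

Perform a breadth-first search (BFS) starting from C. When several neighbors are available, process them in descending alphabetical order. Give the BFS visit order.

C, Q, L, H, D, A, N, J, M, R, K, E, G, O, I, F, P, B

Visit C; enqueue Q, L, H, D, A → queue [Q, L, H, D, A]
Visit Q; enqueue N, J → queue [L, H, D, A, N, J]
Visit L; enqueue M → queue [H, D, A, N, J, M]
Visit H → queue [D, A, N, J, M]
Visit D; enqueue R, K, E → queue [A, N, J, M, R, K, E]
Visit A; enqueue G → queue [N, J, M, R, K, E, G]
Visit N; enqueue O, I, F → queue [J, M, R, K, E, G, O, I, F]
Visit J → queue [M, R, K, E, G, O, I, F]
Visit M; enqueue P → queue [R, K, E, G, O, I, F, P]
Visit R; enqueue B → queue [K, E, G, O, I, F, P, B]
Visit K → queue [E, G, O, I, F, P, B]
Visit E → queue [G, O, I, F, P, B]
Visit G → queue [O, I, F, P, B]
Visit O → queue [I, F, P, B]
Visit I → queue [F, P, B]
Visit F → queue [P, B]
Visit P → queue [B]
Visit B → queue []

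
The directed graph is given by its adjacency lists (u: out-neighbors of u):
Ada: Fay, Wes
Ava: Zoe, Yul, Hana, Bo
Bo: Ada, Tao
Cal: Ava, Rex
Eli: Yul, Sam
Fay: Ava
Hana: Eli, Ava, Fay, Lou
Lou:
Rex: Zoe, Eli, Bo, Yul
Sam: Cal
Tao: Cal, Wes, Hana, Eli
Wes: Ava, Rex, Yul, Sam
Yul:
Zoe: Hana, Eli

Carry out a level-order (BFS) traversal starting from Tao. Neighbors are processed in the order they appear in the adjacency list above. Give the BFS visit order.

Visit Tao; enqueue Cal, Wes, Hana, Eli → queue [Cal, Wes, Hana, Eli]
Visit Cal; enqueue Ava, Rex → queue [Wes, Hana, Eli, Ava, Rex]
Visit Wes; enqueue Yul, Sam → queue [Hana, Eli, Ava, Rex, Yul, Sam]
Visit Hana; enqueue Fay, Lou → queue [Eli, Ava, Rex, Yul, Sam, Fay, Lou]
Visit Eli → queue [Ava, Rex, Yul, Sam, Fay, Lou]
Visit Ava; enqueue Zoe, Bo → queue [Rex, Yul, Sam, Fay, Lou, Zoe, Bo]
Visit Rex → queue [Yul, Sam, Fay, Lou, Zoe, Bo]
Visit Yul → queue [Sam, Fay, Lou, Zoe, Bo]
Visit Sam → queue [Fay, Lou, Zoe, Bo]
Visit Fay → queue [Lou, Zoe, Bo]
Visit Lou → queue [Zoe, Bo]
Visit Zoe → queue [Bo]
Visit Bo; enqueue Ada → queue [Ada]
Visit Ada → queue []

Tao, Cal, Wes, Hana, Eli, Ava, Rex, Yul, Sam, Fay, Lou, Zoe, Bo, Ada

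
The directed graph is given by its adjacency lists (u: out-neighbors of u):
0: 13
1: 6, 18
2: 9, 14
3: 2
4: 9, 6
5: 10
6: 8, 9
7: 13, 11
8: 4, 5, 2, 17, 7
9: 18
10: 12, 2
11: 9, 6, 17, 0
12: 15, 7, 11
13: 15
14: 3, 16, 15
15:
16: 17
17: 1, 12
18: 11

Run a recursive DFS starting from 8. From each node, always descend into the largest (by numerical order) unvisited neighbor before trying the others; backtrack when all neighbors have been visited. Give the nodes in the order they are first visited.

Visit 8
8 → 17
17 → 12
12 → 15
12 → 11
11 → 9
9 → 18
11 → 6
11 → 0
0 → 13
12 → 7
17 → 1
8 → 5
5 → 10
10 → 2
2 → 14
14 → 16
14 → 3
8 → 4

8 17 12 15 11 9 18 6 0 13 7 1 5 10 2 14 16 3 4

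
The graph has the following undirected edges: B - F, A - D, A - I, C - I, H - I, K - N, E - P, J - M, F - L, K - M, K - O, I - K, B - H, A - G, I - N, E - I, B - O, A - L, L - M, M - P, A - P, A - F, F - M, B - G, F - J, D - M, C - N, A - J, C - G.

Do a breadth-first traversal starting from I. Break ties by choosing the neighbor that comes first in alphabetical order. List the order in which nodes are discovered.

Visit I; enqueue A, C, E, H, K, N → queue [A, C, E, H, K, N]
Visit A; enqueue D, F, G, J, L, P → queue [C, E, H, K, N, D, F, G, J, L, P]
Visit C → queue [E, H, K, N, D, F, G, J, L, P]
Visit E → queue [H, K, N, D, F, G, J, L, P]
Visit H; enqueue B → queue [K, N, D, F, G, J, L, P, B]
Visit K; enqueue M, O → queue [N, D, F, G, J, L, P, B, M, O]
Visit N → queue [D, F, G, J, L, P, B, M, O]
Visit D → queue [F, G, J, L, P, B, M, O]
Visit F → queue [G, J, L, P, B, M, O]
Visit G → queue [J, L, P, B, M, O]
Visit J → queue [L, P, B, M, O]
Visit L → queue [P, B, M, O]
Visit P → queue [B, M, O]
Visit B → queue [M, O]
Visit M → queue [O]
Visit O → queue []

I, A, C, E, H, K, N, D, F, G, J, L, P, B, M, O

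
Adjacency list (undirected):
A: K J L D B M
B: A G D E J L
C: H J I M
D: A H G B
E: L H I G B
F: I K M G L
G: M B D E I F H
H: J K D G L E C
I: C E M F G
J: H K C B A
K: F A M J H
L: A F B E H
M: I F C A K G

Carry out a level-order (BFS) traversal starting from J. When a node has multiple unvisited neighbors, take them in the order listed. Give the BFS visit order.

J -> H -> K -> C -> B -> A -> D -> G -> L -> E -> F -> M -> I

Visit J; enqueue H, K, C, B, A → queue [H, K, C, B, A]
Visit H; enqueue D, G, L, E → queue [K, C, B, A, D, G, L, E]
Visit K; enqueue F, M → queue [C, B, A, D, G, L, E, F, M]
Visit C; enqueue I → queue [B, A, D, G, L, E, F, M, I]
Visit B → queue [A, D, G, L, E, F, M, I]
Visit A → queue [D, G, L, E, F, M, I]
Visit D → queue [G, L, E, F, M, I]
Visit G → queue [L, E, F, M, I]
Visit L → queue [E, F, M, I]
Visit E → queue [F, M, I]
Visit F → queue [M, I]
Visit M → queue [I]
Visit I → queue []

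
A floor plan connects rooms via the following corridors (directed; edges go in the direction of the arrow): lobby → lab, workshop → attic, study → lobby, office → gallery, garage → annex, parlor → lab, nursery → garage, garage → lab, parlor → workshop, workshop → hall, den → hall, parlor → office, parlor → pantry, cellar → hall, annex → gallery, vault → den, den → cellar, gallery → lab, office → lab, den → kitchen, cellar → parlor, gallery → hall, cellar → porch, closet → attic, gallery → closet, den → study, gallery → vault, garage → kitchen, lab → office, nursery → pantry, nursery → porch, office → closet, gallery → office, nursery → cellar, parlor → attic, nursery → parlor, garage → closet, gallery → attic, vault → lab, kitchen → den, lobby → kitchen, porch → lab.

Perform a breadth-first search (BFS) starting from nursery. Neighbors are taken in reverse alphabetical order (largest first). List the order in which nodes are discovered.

nursery -> porch -> parlor -> pantry -> garage -> cellar -> lab -> workshop -> office -> attic -> kitchen -> closet -> annex -> hall -> gallery -> den -> vault -> study -> lobby

Visit nursery; enqueue porch, parlor, pantry, garage, cellar → queue [porch, parlor, pantry, garage, cellar]
Visit porch; enqueue lab → queue [parlor, pantry, garage, cellar, lab]
Visit parlor; enqueue workshop, office, attic → queue [pantry, garage, cellar, lab, workshop, office, attic]
Visit pantry → queue [garage, cellar, lab, workshop, office, attic]
Visit garage; enqueue kitchen, closet, annex → queue [cellar, lab, workshop, office, attic, kitchen, closet, annex]
Visit cellar; enqueue hall → queue [lab, workshop, office, attic, kitchen, closet, annex, hall]
Visit lab → queue [workshop, office, attic, kitchen, closet, annex, hall]
Visit workshop → queue [office, attic, kitchen, closet, annex, hall]
Visit office; enqueue gallery → queue [attic, kitchen, closet, annex, hall, gallery]
Visit attic → queue [kitchen, closet, annex, hall, gallery]
Visit kitchen; enqueue den → queue [closet, annex, hall, gallery, den]
Visit closet → queue [annex, hall, gallery, den]
Visit annex → queue [hall, gallery, den]
Visit hall → queue [gallery, den]
Visit gallery; enqueue vault → queue [den, vault]
Visit den; enqueue study → queue [vault, study]
Visit vault → queue [study]
Visit study; enqueue lobby → queue [lobby]
Visit lobby → queue []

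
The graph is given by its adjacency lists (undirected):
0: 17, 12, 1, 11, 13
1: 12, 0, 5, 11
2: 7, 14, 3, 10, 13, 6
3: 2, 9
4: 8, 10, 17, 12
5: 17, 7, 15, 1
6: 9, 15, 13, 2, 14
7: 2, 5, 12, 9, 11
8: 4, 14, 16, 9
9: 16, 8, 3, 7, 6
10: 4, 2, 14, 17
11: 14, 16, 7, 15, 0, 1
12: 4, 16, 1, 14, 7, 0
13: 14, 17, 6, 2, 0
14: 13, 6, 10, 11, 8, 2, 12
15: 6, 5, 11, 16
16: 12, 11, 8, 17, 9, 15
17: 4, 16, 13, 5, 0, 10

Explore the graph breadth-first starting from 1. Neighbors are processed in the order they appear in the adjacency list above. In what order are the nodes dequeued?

Visit 1; enqueue 12, 0, 5, 11 → queue [12, 0, 5, 11]
Visit 12; enqueue 4, 16, 14, 7 → queue [0, 5, 11, 4, 16, 14, 7]
Visit 0; enqueue 17, 13 → queue [5, 11, 4, 16, 14, 7, 17, 13]
Visit 5; enqueue 15 → queue [11, 4, 16, 14, 7, 17, 13, 15]
Visit 11 → queue [4, 16, 14, 7, 17, 13, 15]
Visit 4; enqueue 8, 10 → queue [16, 14, 7, 17, 13, 15, 8, 10]
Visit 16; enqueue 9 → queue [14, 7, 17, 13, 15, 8, 10, 9]
Visit 14; enqueue 6, 2 → queue [7, 17, 13, 15, 8, 10, 9, 6, 2]
Visit 7 → queue [17, 13, 15, 8, 10, 9, 6, 2]
Visit 17 → queue [13, 15, 8, 10, 9, 6, 2]
Visit 13 → queue [15, 8, 10, 9, 6, 2]
Visit 15 → queue [8, 10, 9, 6, 2]
Visit 8 → queue [10, 9, 6, 2]
Visit 10 → queue [9, 6, 2]
Visit 9; enqueue 3 → queue [6, 2, 3]
Visit 6 → queue [2, 3]
Visit 2 → queue [3]
Visit 3 → queue []

1, 12, 0, 5, 11, 4, 16, 14, 7, 17, 13, 15, 8, 10, 9, 6, 2, 3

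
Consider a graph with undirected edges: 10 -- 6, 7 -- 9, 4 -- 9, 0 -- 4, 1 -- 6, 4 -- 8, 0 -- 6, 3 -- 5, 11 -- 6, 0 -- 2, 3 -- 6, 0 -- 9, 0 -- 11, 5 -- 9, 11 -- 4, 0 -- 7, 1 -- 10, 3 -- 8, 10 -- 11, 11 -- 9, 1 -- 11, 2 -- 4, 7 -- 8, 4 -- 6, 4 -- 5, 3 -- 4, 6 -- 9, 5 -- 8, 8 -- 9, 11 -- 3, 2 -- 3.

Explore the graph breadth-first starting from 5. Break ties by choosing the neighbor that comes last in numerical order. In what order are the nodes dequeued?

5, 9, 8, 4, 3, 11, 7, 6, 0, 2, 10, 1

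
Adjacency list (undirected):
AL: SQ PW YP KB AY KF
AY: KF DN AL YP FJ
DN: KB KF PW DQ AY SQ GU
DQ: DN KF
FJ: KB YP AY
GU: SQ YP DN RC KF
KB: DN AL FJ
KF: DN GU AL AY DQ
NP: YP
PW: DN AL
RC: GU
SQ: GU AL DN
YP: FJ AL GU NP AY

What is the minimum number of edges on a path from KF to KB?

2

Level 0: KF
Level 1: AL, AY, DN, DQ, GU
Level 2: FJ, KB, PW, RC, SQ, YP
Level 3: NP
KB first appears at level 2.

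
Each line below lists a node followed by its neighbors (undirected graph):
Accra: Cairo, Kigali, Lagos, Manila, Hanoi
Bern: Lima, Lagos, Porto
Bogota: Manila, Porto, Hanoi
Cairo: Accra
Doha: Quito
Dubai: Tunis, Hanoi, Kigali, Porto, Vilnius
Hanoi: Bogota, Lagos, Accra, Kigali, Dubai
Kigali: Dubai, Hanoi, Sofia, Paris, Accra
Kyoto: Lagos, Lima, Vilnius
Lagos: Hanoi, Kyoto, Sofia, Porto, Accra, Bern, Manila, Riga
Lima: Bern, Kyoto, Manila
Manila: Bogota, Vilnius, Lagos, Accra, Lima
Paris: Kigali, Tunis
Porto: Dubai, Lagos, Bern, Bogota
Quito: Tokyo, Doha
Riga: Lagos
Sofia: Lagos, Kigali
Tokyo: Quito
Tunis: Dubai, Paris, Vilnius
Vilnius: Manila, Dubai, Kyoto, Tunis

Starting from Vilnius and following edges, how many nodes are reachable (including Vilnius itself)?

17

BFS from Vilnius visits: Vilnius, Manila, Dubai, Kyoto, Tunis, Bogota, Lagos, Accra, Lima, Hanoi, Kigali, Porto, Paris, Sofia, Bern, Riga, Cairo
Reachable nodes: 17 of 20 total.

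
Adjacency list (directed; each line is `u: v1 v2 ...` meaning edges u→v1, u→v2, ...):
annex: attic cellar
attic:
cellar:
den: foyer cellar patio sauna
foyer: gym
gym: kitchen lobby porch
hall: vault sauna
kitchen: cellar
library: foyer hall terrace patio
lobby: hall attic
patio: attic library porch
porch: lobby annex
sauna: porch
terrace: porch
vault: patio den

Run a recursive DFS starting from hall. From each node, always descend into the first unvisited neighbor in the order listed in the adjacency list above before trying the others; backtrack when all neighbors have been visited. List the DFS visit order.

Visit hall
hall → vault
vault → patio
patio → attic
patio → library
library → foyer
foyer → gym
gym → kitchen
kitchen → cellar
gym → lobby
gym → porch
porch → annex
library → terrace
vault → den
den → sauna

hall, vault, patio, attic, library, foyer, gym, kitchen, cellar, lobby, porch, annex, terrace, den, sauna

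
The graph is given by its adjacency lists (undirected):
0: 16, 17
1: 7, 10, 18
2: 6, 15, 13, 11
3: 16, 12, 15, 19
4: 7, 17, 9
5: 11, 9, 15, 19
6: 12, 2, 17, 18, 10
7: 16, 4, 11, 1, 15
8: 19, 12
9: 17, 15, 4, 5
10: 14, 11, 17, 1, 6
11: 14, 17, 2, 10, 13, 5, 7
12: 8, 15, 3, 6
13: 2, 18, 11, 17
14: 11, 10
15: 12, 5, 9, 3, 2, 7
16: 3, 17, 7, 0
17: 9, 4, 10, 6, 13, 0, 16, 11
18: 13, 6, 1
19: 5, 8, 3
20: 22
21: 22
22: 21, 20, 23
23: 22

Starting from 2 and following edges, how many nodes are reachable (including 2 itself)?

BFS from 2 visits: 2, 6, 15, 13, 11, 12, 17, 18, 10, 5, 9, 3, 7, 14, 8, 4, 0, 16, 1, 19
Reachable nodes: 20 of 24 total.

20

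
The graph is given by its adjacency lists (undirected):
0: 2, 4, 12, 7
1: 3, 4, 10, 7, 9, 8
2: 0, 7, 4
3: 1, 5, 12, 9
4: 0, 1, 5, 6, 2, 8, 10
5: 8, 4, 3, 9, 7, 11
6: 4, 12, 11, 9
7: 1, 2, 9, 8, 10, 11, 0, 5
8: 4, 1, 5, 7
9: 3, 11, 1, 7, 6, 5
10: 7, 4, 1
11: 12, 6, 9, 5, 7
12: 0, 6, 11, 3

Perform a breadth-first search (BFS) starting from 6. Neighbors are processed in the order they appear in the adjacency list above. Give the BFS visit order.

6 → 4 → 12 → 11 → 9 → 0 → 1 → 5 → 2 → 8 → 10 → 3 → 7

Visit 6; enqueue 4, 12, 11, 9 → queue [4, 12, 11, 9]
Visit 4; enqueue 0, 1, 5, 2, 8, 10 → queue [12, 11, 9, 0, 1, 5, 2, 8, 10]
Visit 12; enqueue 3 → queue [11, 9, 0, 1, 5, 2, 8, 10, 3]
Visit 11; enqueue 7 → queue [9, 0, 1, 5, 2, 8, 10, 3, 7]
Visit 9 → queue [0, 1, 5, 2, 8, 10, 3, 7]
Visit 0 → queue [1, 5, 2, 8, 10, 3, 7]
Visit 1 → queue [5, 2, 8, 10, 3, 7]
Visit 5 → queue [2, 8, 10, 3, 7]
Visit 2 → queue [8, 10, 3, 7]
Visit 8 → queue [10, 3, 7]
Visit 10 → queue [3, 7]
Visit 3 → queue [7]
Visit 7 → queue []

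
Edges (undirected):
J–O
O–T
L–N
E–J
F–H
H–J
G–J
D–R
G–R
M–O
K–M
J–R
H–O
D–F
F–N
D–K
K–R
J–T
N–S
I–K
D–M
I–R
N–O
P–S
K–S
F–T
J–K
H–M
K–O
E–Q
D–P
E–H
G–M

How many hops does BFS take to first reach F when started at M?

Level 0: M
Level 1: D, G, H, K, O
Level 2: E, F, I, J, N, P, R, S, T
Level 3: L, Q
F first appears at level 2.

2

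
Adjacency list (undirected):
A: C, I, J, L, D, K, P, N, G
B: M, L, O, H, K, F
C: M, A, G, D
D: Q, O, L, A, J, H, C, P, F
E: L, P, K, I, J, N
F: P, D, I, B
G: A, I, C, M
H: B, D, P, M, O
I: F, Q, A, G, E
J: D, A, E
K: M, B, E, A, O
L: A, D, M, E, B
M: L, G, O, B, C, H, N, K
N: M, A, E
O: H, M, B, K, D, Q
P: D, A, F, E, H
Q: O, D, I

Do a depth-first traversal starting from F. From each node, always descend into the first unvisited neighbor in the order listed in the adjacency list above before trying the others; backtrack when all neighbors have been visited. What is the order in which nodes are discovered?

F P D Q O H B M L A C G I E K J N

Visit F
F → P
P → D
D → Q
Q → O
O → H
H → B
B → M
M → L
L → A
A → C
C → G
G → I
I → E
E → K
E → J
E → N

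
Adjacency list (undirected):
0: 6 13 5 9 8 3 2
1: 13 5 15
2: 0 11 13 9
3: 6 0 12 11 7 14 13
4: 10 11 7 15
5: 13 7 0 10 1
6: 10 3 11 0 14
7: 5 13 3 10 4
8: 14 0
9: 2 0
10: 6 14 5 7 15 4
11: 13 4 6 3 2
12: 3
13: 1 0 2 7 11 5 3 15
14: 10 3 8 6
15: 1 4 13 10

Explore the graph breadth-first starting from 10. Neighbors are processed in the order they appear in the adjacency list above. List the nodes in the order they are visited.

10 6 14 5 7 15 4 3 11 0 8 13 1 12 2 9

Visit 10; enqueue 6, 14, 5, 7, 15, 4 → queue [6, 14, 5, 7, 15, 4]
Visit 6; enqueue 3, 11, 0 → queue [14, 5, 7, 15, 4, 3, 11, 0]
Visit 14; enqueue 8 → queue [5, 7, 15, 4, 3, 11, 0, 8]
Visit 5; enqueue 13, 1 → queue [7, 15, 4, 3, 11, 0, 8, 13, 1]
Visit 7 → queue [15, 4, 3, 11, 0, 8, 13, 1]
Visit 15 → queue [4, 3, 11, 0, 8, 13, 1]
Visit 4 → queue [3, 11, 0, 8, 13, 1]
Visit 3; enqueue 12 → queue [11, 0, 8, 13, 1, 12]
Visit 11; enqueue 2 → queue [0, 8, 13, 1, 12, 2]
Visit 0; enqueue 9 → queue [8, 13, 1, 12, 2, 9]
Visit 8 → queue [13, 1, 12, 2, 9]
Visit 13 → queue [1, 12, 2, 9]
Visit 1 → queue [12, 2, 9]
Visit 12 → queue [2, 9]
Visit 2 → queue [9]
Visit 9 → queue []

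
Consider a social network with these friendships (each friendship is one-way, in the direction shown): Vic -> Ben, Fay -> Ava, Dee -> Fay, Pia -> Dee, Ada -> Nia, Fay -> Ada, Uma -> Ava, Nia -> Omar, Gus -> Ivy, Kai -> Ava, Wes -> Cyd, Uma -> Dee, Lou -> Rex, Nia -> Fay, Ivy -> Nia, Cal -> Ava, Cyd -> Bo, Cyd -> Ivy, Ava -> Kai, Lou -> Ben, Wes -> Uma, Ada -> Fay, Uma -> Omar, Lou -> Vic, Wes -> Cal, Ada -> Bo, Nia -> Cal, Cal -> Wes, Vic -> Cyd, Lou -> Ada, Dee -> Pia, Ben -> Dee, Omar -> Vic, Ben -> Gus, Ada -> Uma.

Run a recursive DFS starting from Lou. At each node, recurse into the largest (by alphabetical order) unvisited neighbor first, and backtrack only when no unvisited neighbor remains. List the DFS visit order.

Visit Lou
Lou → Vic
Vic → Cyd
Cyd → Ivy
Ivy → Nia
Nia → Omar
Nia → Fay
Fay → Ava
Ava → Kai
Fay → Ada
Ada → Uma
Uma → Dee
Dee → Pia
Ada → Bo
Nia → Cal
Cal → Wes
Vic → Ben
Ben → Gus
Lou → Rex

Lou -> Vic -> Cyd -> Ivy -> Nia -> Omar -> Fay -> Ava -> Kai -> Ada -> Uma -> Dee -> Pia -> Bo -> Cal -> Wes -> Ben -> Gus -> Rex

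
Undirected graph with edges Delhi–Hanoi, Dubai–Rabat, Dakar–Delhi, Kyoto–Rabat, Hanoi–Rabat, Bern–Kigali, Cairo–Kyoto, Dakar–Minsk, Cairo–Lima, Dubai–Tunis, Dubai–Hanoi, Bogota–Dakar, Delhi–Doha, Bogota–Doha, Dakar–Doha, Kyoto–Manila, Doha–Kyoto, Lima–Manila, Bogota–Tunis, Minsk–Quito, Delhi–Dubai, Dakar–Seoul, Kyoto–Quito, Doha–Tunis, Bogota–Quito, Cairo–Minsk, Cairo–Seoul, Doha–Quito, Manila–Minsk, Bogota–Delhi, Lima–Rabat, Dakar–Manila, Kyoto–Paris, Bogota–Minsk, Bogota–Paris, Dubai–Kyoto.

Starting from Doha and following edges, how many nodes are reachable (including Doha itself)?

16

BFS from Doha visits: Doha, Bogota, Dakar, Delhi, Kyoto, Quito, Tunis, Minsk, Paris, Manila, Seoul, Dubai, Hanoi, Cairo, Rabat, Lima
Reachable nodes: 16 of 18 total.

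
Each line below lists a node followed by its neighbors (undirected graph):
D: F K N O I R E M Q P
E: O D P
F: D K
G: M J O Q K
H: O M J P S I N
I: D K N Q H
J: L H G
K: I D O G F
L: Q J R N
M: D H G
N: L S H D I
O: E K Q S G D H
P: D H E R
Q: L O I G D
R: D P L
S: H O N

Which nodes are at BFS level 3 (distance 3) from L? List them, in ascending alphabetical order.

Level 0: L
Level 1: J, N, Q, R
Level 2: D, G, H, I, O, P, S
Level 3: E, F, K, M

E, F, K, M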